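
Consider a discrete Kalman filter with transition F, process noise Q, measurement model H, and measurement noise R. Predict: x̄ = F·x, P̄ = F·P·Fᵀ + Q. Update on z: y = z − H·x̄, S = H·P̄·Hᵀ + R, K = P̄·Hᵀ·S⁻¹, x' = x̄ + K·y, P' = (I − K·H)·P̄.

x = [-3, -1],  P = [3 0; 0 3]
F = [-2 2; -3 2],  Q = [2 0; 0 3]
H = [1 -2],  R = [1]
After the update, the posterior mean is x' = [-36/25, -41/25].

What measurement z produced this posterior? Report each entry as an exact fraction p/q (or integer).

x̄ = F·x = [4, 7]
P̄ = F·P·Fᵀ + Q = [26 30; 30 42]
S = H·P̄·Hᵀ + R = [75]
K = P̄·Hᵀ·S⁻¹ = [-34/75; -18/25]
x' − x̄ = [-136/25, -216/25] = K·y
y = (KᵀK)⁻¹·Kᵀ·(x' − x̄) = [12]
z = y + H·x̄ = [12] + [-10] = [2]

z = [2]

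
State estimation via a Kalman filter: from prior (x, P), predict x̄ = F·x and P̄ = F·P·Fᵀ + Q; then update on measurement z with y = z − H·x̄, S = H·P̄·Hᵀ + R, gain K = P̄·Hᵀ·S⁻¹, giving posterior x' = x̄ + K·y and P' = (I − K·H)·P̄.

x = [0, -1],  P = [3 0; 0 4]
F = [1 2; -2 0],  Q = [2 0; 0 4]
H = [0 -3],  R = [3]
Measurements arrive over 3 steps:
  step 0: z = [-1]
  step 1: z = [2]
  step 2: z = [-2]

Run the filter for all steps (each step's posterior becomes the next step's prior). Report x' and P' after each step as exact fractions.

step 0: x' = [-104/49, 16/49], P' = [921/49 -6/49; -6/49 16/49]
step 1: x' = [9612/11689, -7552/11689], P' = [50271/11689 -1818/11689; -1818/11689 3880/11689]
step 2: x' = [-1001552/755209, 476456/755209], P' = [3058557/755209 -93270/755209; -93270/755209 247840/755209]

step 0: x̄ = F·x = [-2, 0]
step 0: P̄ = F·P·Fᵀ + Q = [21 -6; -6 16]
step 0: y = z − H·x̄ = [-1]
step 0: S = H·P̄·Hᵀ + R = [147]
step 0: K = P̄·Hᵀ·S⁻¹ = [6/49; -16/49]
step 0: x' = x̄ + K·y = [-104/49, 16/49]
step 0: P' = (I − K·H)·P̄ = [921/49 -6/49; -6/49 16/49]
step 1: x̄ = F·x = [-72/49, 208/49]
step 1: P̄ = F·P·Fᵀ + Q = [1059/49 -1818/49; -1818/49 3880/49]
step 1: y = z − H·x̄ = [722/49]
step 1: S = H·P̄·Hᵀ + R = [35067/49]
step 1: K = P̄·Hᵀ·S⁻¹ = [1818/11689; -3880/11689]
step 1: x' = x̄ + K·y = [9612/11689, -7552/11689]
step 1: P' = (I − K·H)·P̄ = [50271/11689 -1818/11689; -1818/11689 3880/11689]
step 2: x̄ = F·x = [-5492/11689, -19224/11689]
step 2: P̄ = F·P·Fᵀ + Q = [81897/11689 -93270/11689; -93270/11689 247840/11689]
step 2: y = z − H·x̄ = [-81050/11689]
step 2: S = H·P̄·Hᵀ + R = [2265627/11689]
step 2: K = P̄·Hᵀ·S⁻¹ = [93270/755209; -247840/755209]
step 2: x' = x̄ + K·y = [-1001552/755209, 476456/755209]
step 2: P' = (I − K·H)·P̄ = [3058557/755209 -93270/755209; -93270/755209 247840/755209]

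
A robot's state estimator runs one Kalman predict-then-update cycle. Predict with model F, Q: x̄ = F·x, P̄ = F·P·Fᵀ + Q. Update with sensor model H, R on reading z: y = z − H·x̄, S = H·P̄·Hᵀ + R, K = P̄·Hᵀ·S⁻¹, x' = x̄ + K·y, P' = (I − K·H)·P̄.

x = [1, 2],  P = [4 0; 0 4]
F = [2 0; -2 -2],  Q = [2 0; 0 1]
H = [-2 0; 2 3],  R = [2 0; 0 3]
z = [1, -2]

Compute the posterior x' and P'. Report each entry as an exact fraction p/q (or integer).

x' = [-80/177, -226/531]
P' = [86/177 -173/531; -173/531 3479/6372]

x̄ = F·x = [2, -6]
P̄ = F·P·Fᵀ + Q = [18 -16; -16 33]
y = z − H·x̄ = [5, 12]
S = H·P̄·Hᵀ + R = [74 24; 24 180]
K = P̄·Hᵀ·S⁻¹ = [-86/177 -1/531; 173/531 2095/6372]
x' = x̄ + K·y = [-80/177, -226/531]
P' = (I − K·H)·P̄ = [86/177 -173/531; -173/531 3479/6372]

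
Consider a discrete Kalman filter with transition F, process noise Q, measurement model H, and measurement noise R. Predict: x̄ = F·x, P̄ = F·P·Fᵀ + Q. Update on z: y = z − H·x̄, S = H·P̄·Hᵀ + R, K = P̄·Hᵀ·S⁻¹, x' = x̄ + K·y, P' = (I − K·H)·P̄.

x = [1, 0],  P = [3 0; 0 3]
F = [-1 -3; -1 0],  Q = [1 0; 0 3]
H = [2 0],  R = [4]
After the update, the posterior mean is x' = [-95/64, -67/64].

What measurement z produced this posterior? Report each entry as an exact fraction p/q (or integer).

z = [-3]

x̄ = F·x = [-1, -1]
P̄ = F·P·Fᵀ + Q = [31 3; 3 6]
S = H·P̄·Hᵀ + R = [128]
K = P̄·Hᵀ·S⁻¹ = [31/64; 3/64]
x' − x̄ = [-31/64, -3/64] = K·y
y = (KᵀK)⁻¹·Kᵀ·(x' − x̄) = [-1]
z = y + H·x̄ = [-1] + [-2] = [-3]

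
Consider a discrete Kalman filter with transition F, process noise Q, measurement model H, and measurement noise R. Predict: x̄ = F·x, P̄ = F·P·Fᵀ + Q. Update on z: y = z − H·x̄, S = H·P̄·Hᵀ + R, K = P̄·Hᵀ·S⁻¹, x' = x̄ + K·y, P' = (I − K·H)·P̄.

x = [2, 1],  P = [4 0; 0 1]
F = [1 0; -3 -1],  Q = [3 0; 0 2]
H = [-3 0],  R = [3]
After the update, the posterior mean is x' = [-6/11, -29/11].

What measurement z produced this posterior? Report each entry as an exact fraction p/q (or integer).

z = [2]

x̄ = F·x = [2, -7]
P̄ = F·P·Fᵀ + Q = [7 -12; -12 39]
S = H·P̄·Hᵀ + R = [66]
K = P̄·Hᵀ·S⁻¹ = [-7/22; 6/11]
x' − x̄ = [-28/11, 48/11] = K·y
y = (KᵀK)⁻¹·Kᵀ·(x' − x̄) = [8]
z = y + H·x̄ = [8] + [-6] = [2]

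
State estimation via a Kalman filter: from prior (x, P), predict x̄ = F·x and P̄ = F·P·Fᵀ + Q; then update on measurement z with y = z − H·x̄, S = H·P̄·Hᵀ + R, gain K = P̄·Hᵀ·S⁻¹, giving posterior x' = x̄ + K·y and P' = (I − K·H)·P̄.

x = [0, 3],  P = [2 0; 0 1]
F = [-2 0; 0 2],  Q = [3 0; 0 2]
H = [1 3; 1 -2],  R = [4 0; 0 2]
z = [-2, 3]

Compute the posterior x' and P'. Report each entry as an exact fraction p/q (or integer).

x' = [935/964, -711/964]
P' = [583/482 33/482; 33/482 111/482]

x̄ = F·x = [0, 6]
P̄ = F·P·Fᵀ + Q = [11 0; 0 6]
y = z − H·x̄ = [-20, 15]
S = H·P̄·Hᵀ + R = [69 -25; -25 37]
K = P̄·Hᵀ·S⁻¹ = [341/964 517/964; 183/964 -189/964]
x' = x̄ + K·y = [935/964, -711/964]
P' = (I − K·H)·P̄ = [583/482 33/482; 33/482 111/482]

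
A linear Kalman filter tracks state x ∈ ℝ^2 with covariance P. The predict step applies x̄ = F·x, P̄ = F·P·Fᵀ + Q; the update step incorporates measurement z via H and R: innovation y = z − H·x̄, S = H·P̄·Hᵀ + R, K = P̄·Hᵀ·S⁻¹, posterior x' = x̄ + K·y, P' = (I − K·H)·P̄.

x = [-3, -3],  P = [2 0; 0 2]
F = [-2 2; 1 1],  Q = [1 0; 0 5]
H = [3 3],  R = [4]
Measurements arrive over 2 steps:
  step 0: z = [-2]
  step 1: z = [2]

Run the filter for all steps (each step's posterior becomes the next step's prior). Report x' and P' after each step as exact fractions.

step 0: x̄ = F·x = [0, -6]
step 0: P̄ = F·P·Fᵀ + Q = [17 0; 0 9]
step 0: y = z − H·x̄ = [16]
step 0: S = H·P̄·Hᵀ + R = [238]
step 0: K = P̄·Hᵀ·S⁻¹ = [3/14; 27/238]
step 0: x' = x̄ + K·y = [24/7, -498/119]
step 0: P' = (I − K·H)·P̄ = [85/14 -81/14; -81/14 1413/238]
step 1: x̄ = F·x = [-1812/119, -90/119]
step 1: P̄ = F·P·Fᵀ + Q = [11343/119 -32/119; -32/119 647/119]
step 1: y = z − H·x̄ = [5944/119]
step 1: S = H·P̄·Hᵀ + R = [107810/119]
step 1: K = P̄·Hᵀ·S⁻¹ = [33933/107810; 369/21562]
step 1: x' = x̄ + K·y = [26664/53905, 1062/10781]
step 1: P' = (I − K·H)·P̄ = [600339/107810 -111019/21562; -111019/21562 111511/21562]

step 0: x' = [24/7, -498/119], P' = [85/14 -81/14; -81/14 1413/238]
step 1: x' = [26664/53905, 1062/10781], P' = [600339/107810 -111019/21562; -111019/21562 111511/21562]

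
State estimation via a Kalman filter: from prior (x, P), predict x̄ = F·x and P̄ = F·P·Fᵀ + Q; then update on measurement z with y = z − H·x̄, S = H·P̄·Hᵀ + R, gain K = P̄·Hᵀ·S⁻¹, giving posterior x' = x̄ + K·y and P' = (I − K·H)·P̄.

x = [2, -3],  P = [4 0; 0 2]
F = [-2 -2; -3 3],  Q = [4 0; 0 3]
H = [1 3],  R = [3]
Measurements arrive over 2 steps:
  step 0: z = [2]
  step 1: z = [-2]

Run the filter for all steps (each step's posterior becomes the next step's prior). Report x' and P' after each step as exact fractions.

step 0: x̄ = F·x = [2, -15]
step 0: P̄ = F·P·Fᵀ + Q = [28 12; 12 57]
step 0: y = z − H·x̄ = [45]
step 0: S = H·P̄·Hᵀ + R = [616]
step 0: K = P̄·Hᵀ·S⁻¹ = [8/77; 183/616]
step 0: x' = x̄ + K·y = [514/77, -1005/616]
step 0: P' = (I − K·H)·P̄ = [1644/77 -540/77; -540/77 1623/616]
step 1: x̄ = F·x = [-3107/308, -2193/88]
step 1: P̄ = F·P·Fᵀ + Q = [6751/154 4941/44; 4941/44 30369/88]
step 1: y = z − H·x̄ = [51035/616]
step 1: S = H·P̄·Hᵀ + R = [2357143/616]
step 1: K = P̄·Hᵀ·S⁻¹ = [234526/2357143; 706923/2357143]
step 1: x' = x̄ + K·y = [-4347812/2357143, -173193/2357143]
step 1: P' = (I − K·H)·P̄ = [14041956/2357143 -4446126/2357143; -4446126/2357143 2188965/2357143]

step 0: x' = [514/77, -1005/616], P' = [1644/77 -540/77; -540/77 1623/616]
step 1: x' = [-4347812/2357143, -173193/2357143], P' = [14041956/2357143 -4446126/2357143; -4446126/2357143 2188965/2357143]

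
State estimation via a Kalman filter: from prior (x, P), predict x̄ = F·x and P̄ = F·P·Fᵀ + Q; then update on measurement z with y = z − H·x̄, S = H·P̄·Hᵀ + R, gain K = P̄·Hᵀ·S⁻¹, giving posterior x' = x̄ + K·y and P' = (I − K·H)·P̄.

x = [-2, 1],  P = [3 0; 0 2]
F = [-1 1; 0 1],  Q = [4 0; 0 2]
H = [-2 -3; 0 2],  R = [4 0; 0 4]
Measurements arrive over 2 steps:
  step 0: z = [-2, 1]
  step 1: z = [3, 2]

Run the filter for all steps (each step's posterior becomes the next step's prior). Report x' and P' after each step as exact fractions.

step 0: x' = [52/61, 15/61], P' = [113/61 -46/61; -46/61 36/61]
step 1: x' = [-9871/4903, 2367/4903], P' = [8419/4903 -3274/4903; -3274/4903 2608/4903]

step 0: x̄ = F·x = [3, 1]
step 0: P̄ = F·P·Fᵀ + Q = [9 2; 2 4]
step 0: y = z − H·x̄ = [7, -1]
step 0: S = H·P̄·Hᵀ + R = [100 -32; -32 20]
step 0: K = P̄·Hᵀ·S⁻¹ = [-22/61 -23/61; -4/61 18/61]
step 0: x' = x̄ + K·y = [52/61, 15/61]
step 0: P' = (I − K·H)·P̄ = [113/61 -46/61; -46/61 36/61]
step 1: x̄ = F·x = [-37/61, 15/61]
step 1: P̄ = F·P·Fᵀ + Q = [485/61 82/61; 82/61 158/61]
step 1: y = z − H·x̄ = [154/61, 92/61]
step 1: S = H·P̄·Hᵀ + R = [4590/61 -1276/61; -1276/61 876/61]
step 1: K = P̄·Hᵀ·S⁻¹ = [-1754/4903 -1637/4903; -319/4903 1304/4903]
step 1: x' = x̄ + K·y = [-9871/4903, 2367/4903]
step 1: P' = (I − K·H)·P̄ = [8419/4903 -3274/4903; -3274/4903 2608/4903]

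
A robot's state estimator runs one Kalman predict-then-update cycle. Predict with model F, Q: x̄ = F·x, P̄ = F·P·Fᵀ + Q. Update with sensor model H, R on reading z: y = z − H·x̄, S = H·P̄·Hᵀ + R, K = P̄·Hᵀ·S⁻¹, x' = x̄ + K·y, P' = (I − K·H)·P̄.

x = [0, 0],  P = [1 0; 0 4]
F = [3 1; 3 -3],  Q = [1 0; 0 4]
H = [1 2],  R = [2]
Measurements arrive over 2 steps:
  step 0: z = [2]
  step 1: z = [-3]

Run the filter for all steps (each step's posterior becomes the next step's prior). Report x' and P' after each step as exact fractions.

step 0: x' = [2/25, 19/20], P' = [342/25 -34/5; -34/5 31/8]
step 1: x' = [172555/122397, -809825/367191], P' = [146458/40799 -193568/122397; -193568/122397 434569/367191]

step 0: x̄ = F·x = [0, 0]
step 0: P̄ = F·P·Fᵀ + Q = [14 -3; -3 49]
step 0: y = z − H·x̄ = [2]
step 0: S = H·P̄·Hᵀ + R = [200]
step 0: K = P̄·Hᵀ·S⁻¹ = [1/25; 19/40]
step 0: x' = x̄ + K·y = [2/25, 19/20]
step 0: P' = (I − K·H)·P̄ = [342/25 -34/5; -34/5 31/8]
step 1: x̄ = F·x = [119/100, -261/100]
step 1: P̄ = F·P·Fᵀ + Q = [17439/200 30459/200; 30459/200 56879/200]
step 1: y = z − H·x̄ = [103/100]
step 1: S = H·P̄·Hᵀ + R = [367191/200]
step 1: K = P̄·Hᵀ·S⁻¹ = [26119/122397; 144217/367191]
step 1: x' = x̄ + K·y = [172555/122397, -809825/367191]
step 1: P' = (I − K·H)·P̄ = [146458/40799 -193568/122397; -193568/122397 434569/367191]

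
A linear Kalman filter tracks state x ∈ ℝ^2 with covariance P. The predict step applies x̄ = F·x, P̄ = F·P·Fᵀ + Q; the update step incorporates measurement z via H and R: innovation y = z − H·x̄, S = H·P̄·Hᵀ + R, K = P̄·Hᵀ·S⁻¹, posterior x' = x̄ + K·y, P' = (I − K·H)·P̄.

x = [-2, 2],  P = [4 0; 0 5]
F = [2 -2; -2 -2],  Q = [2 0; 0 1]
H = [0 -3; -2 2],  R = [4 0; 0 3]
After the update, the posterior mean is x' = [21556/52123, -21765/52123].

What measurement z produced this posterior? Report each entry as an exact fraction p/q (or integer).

z = [1, -2]

x̄ = F·x = [-8, 0]
P̄ = F·P·Fᵀ + Q = [38 4; 4 37]
S = H·P̄·Hᵀ + R = [337 -198; -198 271]
K = P̄·Hᵀ·S⁻¹ = [-16716/52123 -25292/52123; -17013/52123 264/52123]
x' − x̄ = [438540/52123, -21765/52123] = K·y
y = (KᵀK)⁻¹·Kᵀ·(x' − x̄) = [1, -18]
z = y + H·x̄ = [1, -18] + [0, 16] = [1, -2]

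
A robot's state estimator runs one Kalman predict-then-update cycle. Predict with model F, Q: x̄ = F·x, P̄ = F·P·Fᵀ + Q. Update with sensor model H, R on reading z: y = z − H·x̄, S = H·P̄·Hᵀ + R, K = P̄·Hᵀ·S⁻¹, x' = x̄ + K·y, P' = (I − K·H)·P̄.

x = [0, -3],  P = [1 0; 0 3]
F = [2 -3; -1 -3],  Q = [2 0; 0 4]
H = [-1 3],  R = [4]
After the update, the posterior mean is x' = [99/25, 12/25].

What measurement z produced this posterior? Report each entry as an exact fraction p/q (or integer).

x̄ = F·x = [9, 9]
P̄ = F·P·Fᵀ + Q = [33 25; 25 32]
S = H·P̄·Hᵀ + R = [175]
K = P̄·Hᵀ·S⁻¹ = [6/25; 71/175]
x' − x̄ = [-126/25, -213/25] = K·y
y = (KᵀK)⁻¹·Kᵀ·(x' − x̄) = [-21]
z = y + H·x̄ = [-21] + [18] = [-3]

z = [-3]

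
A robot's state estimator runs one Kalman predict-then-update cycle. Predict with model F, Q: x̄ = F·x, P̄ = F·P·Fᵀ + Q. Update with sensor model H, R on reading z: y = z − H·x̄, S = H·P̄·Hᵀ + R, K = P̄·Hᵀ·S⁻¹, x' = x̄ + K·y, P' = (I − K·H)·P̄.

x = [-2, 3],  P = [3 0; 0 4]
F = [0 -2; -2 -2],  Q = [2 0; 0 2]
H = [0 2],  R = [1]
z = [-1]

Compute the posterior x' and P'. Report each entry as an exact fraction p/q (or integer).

x̄ = F·x = [-6, -2]
P̄ = F·P·Fᵀ + Q = [18 16; 16 30]
y = z − H·x̄ = [3]
S = H·P̄·Hᵀ + R = [121]
K = P̄·Hᵀ·S⁻¹ = [32/121; 60/121]
x' = x̄ + K·y = [-630/121, -62/121]
P' = (I − K·H)·P̄ = [1154/121 16/121; 16/121 30/121]

x' = [-630/121, -62/121]
P' = [1154/121 16/121; 16/121 30/121]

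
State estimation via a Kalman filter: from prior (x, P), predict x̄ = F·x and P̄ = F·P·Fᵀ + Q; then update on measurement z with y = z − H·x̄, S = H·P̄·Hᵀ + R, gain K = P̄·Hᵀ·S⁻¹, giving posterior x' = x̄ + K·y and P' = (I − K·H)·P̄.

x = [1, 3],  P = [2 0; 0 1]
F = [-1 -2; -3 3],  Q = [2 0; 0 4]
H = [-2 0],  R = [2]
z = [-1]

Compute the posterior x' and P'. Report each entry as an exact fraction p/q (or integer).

x̄ = F·x = [-7, 6]
P̄ = F·P·Fᵀ + Q = [8 0; 0 31]
y = z − H·x̄ = [-15]
S = H·P̄·Hᵀ + R = [34]
K = P̄·Hᵀ·S⁻¹ = [-8/17; 0]
x' = x̄ + K·y = [1/17, 6]
P' = (I − K·H)·P̄ = [8/17 0; 0 31]

x' = [1/17, 6]
P' = [8/17 0; 0 31]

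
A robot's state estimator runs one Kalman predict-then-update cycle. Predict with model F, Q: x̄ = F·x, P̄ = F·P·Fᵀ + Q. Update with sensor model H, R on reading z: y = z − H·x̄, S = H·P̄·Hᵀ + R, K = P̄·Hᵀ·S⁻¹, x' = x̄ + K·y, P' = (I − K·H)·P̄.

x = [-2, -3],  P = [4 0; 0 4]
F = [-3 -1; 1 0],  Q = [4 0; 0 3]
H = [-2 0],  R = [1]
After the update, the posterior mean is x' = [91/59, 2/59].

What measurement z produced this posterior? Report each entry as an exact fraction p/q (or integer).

z = [-3]

x̄ = F·x = [9, -2]
P̄ = F·P·Fᵀ + Q = [44 -12; -12 7]
S = H·P̄·Hᵀ + R = [177]
K = P̄·Hᵀ·S⁻¹ = [-88/177; 8/59]
x' − x̄ = [-440/59, 120/59] = K·y
y = (KᵀK)⁻¹·Kᵀ·(x' − x̄) = [15]
z = y + H·x̄ = [15] + [-18] = [-3]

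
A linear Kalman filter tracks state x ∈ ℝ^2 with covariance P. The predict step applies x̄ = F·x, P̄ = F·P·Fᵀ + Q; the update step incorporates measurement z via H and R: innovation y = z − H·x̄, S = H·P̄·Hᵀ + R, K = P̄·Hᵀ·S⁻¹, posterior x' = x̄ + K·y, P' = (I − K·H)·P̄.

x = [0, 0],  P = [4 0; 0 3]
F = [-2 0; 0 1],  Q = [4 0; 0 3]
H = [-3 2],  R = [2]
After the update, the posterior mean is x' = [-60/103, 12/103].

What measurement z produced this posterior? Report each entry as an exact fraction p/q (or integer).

z = [2]

x̄ = F·x = [0, 0]
P̄ = F·P·Fᵀ + Q = [20 0; 0 6]
S = H·P̄·Hᵀ + R = [206]
K = P̄·Hᵀ·S⁻¹ = [-30/103; 6/103]
x' − x̄ = [-60/103, 12/103] = K·y
y = (KᵀK)⁻¹·Kᵀ·(x' − x̄) = [2]
z = y + H·x̄ = [2] + [0] = [2]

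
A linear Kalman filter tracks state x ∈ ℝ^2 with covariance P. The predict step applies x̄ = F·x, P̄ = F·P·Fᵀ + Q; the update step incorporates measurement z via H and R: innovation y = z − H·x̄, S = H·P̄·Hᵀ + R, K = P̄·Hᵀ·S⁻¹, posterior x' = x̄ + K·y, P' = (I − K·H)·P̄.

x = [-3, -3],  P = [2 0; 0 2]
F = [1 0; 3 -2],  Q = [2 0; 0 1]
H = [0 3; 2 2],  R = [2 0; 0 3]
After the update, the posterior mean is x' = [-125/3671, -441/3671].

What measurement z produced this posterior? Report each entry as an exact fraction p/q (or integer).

z = [-1, 1]

x̄ = F·x = [-3, -3]
P̄ = F·P·Fᵀ + Q = [4 6; 6 27]
S = H·P̄·Hᵀ + R = [245 198; 198 175]
K = P̄·Hᵀ·S⁻¹ = [-810/3671 1336/3671; 1107/3671 132/3671]
x' − x̄ = [10888/3671, 10572/3671] = K·y
y = (KᵀK)⁻¹·Kᵀ·(x' − x̄) = [8, 13]
z = y + H·x̄ = [8, 13] + [-9, -12] = [-1, 1]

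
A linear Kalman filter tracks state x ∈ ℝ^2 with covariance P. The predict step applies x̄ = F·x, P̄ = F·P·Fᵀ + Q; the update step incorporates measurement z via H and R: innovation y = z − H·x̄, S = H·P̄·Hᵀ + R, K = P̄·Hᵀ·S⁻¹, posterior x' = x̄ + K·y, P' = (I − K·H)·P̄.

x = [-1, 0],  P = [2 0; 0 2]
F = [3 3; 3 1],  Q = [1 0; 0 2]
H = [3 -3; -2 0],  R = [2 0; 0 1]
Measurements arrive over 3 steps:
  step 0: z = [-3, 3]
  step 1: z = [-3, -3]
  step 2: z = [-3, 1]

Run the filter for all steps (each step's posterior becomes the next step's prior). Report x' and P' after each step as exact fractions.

step 0: x̄ = F·x = [-3, -3]
step 0: P̄ = F·P·Fᵀ + Q = [37 24; 24 22]
step 0: y = z − H·x̄ = [-3, -3]
step 0: S = H·P̄·Hᵀ + R = [101 -78; -78 149]
step 0: K = P̄·Hᵀ·S⁻¹ = [39/8965 -4432/8965; -570/1793 -876/1793]
step 0: x' = x̄ + K·y = [-13716/8965, -1041/1793]
step 0: P' = (I − K·H)·P̄ = [2216/8965 438/1793; 438/1793 818/1793]
step 1: x̄ = F·x = [-56763/8965, -46353/8965]
step 1: P̄ = F·P·Fᵀ + Q = [105139/8965 58494/8965; 58494/8965 55104/8965]
step 1: y = z − H·x̄ = [867/1793, -140421/8965]
step 1: S = H·P̄·Hᵀ + R = [81445/1793 -55974/1793; -55974/1793 429521/8965]
step 1: K = P̄·Hᵀ·S⁻¹ = [27987/2154701 -1036628/2154701; -3164886/10773505 -999312/2154701]
step 1: x' = x̄ + K·y = [2607738/2154701, 21028209/10773505]
step 1: P' = (I − K·H)·P̄ = [518314/2154701 499656/2154701; 499656/2154701 4608204/10773505]
step 2: x̄ = F·x = [102200697/10773505, 60144279/10773505]
step 2: P̄ = F·P·Fᵀ + Q = [120540511/10773505 67128102/10773505; 67128102/10773505 64469024/10773505]
step 2: y = z − H·x̄ = [-158489769/10773505, 215174899/10773505]
step 2: S = H·P̄·Hᵀ + R = [478326989/10773505 -320474454/10773505; -320474454/10773505 492935549/10773505]
step 2: K = P̄·Hᵀ·S⁻¹ = [160237227/12352572469 -5937122740/12352572469; -3628663230/12352572469 -5723473104/12352572469]
step 2: x' = x̄ + K·y = [-3756830386/12352572469, 8028474945/12352572469]
step 2: P' = (I − K·H)·P̄ = [2968561370/12352572469 2861736552/12352572469; 2861736552/12352572469 5280845372/12352572469]

step 0: x' = [-13716/8965, -1041/1793], P' = [2216/8965 438/1793; 438/1793 818/1793]
step 1: x' = [2607738/2154701, 21028209/10773505], P' = [518314/2154701 499656/2154701; 499656/2154701 4608204/10773505]
step 2: x' = [-3756830386/12352572469, 8028474945/12352572469], P' = [2968561370/12352572469 2861736552/12352572469; 2861736552/12352572469 5280845372/12352572469]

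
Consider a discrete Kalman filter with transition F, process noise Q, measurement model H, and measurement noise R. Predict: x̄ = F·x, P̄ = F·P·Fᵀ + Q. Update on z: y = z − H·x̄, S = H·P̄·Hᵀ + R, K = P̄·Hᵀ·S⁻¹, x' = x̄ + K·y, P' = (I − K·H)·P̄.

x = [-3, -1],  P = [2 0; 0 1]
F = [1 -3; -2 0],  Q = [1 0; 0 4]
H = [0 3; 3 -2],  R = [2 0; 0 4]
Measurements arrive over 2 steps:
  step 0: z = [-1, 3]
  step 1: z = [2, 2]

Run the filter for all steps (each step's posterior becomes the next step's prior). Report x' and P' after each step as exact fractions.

step 0: x̄ = F·x = [0, 6]
step 0: P̄ = F·P·Fᵀ + Q = [12 -4; -4 12]
step 0: y = z − H·x̄ = [-19, 15]
step 0: S = H·P̄·Hᵀ + R = [110 -108; -108 208]
step 0: K = P̄·Hᵀ·S⁻¹ = [141/701 443/1402; 225/701 -9/1402]
step 0: x' = x̄ + K·y = [1287/1402, -273/1402]
step 0: P' = (I − K·H)·P̄ = [358/701 94/701; 94/701 150/701]
step 1: x̄ = F·x = [1053/701, -1287/701]
step 1: P̄ = F·P·Fᵀ + Q = [1845/701 -152/701; -152/701 4236/701]
step 1: y = z − H·x̄ = [5263/701, -4331/701]
step 1: S = H·P̄·Hᵀ + R = [39526/701 -26784/701; -26784/701 38177/701]
step 1: K = P̄·Hᵀ·S⁻¹ = [99132/564623 155905/564623; 175482/564623 -8928/564623]
step 1: x' = x̄ + K·y = [629180/564623, 336033/564623]
step 1: P' = (I − K·H)·P̄ = [251932/564623 66088/564623; 66088/564623 116988/564623]

step 0: x' = [1287/1402, -273/1402], P' = [358/701 94/701; 94/701 150/701]
step 1: x' = [629180/564623, 336033/564623], P' = [251932/564623 66088/564623; 66088/564623 116988/564623]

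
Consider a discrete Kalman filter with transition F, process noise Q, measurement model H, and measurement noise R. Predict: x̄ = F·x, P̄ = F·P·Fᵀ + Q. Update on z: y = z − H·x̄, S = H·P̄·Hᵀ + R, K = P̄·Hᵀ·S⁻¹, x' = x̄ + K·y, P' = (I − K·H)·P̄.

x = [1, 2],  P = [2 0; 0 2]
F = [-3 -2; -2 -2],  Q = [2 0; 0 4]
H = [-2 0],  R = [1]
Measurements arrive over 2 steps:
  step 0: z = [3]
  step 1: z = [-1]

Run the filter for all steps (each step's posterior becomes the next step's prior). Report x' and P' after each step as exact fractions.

step 0: x' = [-175/113, -238/113], P' = [28/113 20/113; 20/113 660/113]
step 1: x' = [7717/13545, -1558/13545], P' = [3358/13545 3008/13545; 3008/13545 82948/13545]

step 0: x̄ = F·x = [-7, -6]
step 0: P̄ = F·P·Fᵀ + Q = [28 20; 20 20]
step 0: y = z − H·x̄ = [-11]
step 0: S = H·P̄·Hᵀ + R = [113]
step 0: K = P̄·Hᵀ·S⁻¹ = [-56/113; -40/113]
step 0: x' = x̄ + K·y = [-175/113, -238/113]
step 0: P' = (I − K·H)·P̄ = [28/113 20/113; 20/113 660/113]
step 1: x̄ = F·x = [1001/113, 826/113]
step 1: P̄ = F·P·Fᵀ + Q = [3358/113 3008/113; 3008/113 3364/113]
step 1: y = z − H·x̄ = [1889/113]
step 1: S = H·P̄·Hᵀ + R = [13545/113]
step 1: K = P̄·Hᵀ·S⁻¹ = [-6716/13545; -6016/13545]
step 1: x' = x̄ + K·y = [7717/13545, -1558/13545]
step 1: P' = (I − K·H)·P̄ = [3358/13545 3008/13545; 3008/13545 82948/13545]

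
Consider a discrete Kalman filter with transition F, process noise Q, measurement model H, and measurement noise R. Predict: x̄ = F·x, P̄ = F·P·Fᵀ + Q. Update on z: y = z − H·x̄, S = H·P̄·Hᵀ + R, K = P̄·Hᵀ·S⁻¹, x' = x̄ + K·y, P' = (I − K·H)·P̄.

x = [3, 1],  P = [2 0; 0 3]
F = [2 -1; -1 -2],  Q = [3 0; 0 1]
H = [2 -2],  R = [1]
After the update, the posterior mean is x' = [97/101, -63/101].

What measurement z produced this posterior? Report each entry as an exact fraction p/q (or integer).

z = [3]

x̄ = F·x = [5, -5]
P̄ = F·P·Fᵀ + Q = [14 2; 2 15]
S = H·P̄·Hᵀ + R = [101]
K = P̄·Hᵀ·S⁻¹ = [24/101; -26/101]
x' − x̄ = [-408/101, 442/101] = K·y
y = (KᵀK)⁻¹·Kᵀ·(x' − x̄) = [-17]
z = y + H·x̄ = [-17] + [20] = [3]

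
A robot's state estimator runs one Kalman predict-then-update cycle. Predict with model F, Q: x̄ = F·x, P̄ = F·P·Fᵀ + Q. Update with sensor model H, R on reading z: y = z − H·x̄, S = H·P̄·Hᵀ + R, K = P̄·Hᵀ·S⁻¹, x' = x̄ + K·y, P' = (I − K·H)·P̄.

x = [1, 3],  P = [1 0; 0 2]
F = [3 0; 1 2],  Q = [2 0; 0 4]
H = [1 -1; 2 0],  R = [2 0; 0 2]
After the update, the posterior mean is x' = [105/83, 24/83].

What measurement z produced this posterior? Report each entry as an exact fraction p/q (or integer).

x̄ = F·x = [3, 7]
P̄ = F·P·Fᵀ + Q = [11 3; 3 13]
S = H·P̄·Hᵀ + R = [20 16; 16 46]
K = P̄·Hᵀ·S⁻¹ = [2/83 39/83; -139/166 35/83]
x' − x̄ = [-144/83, -557/83] = K·y
y = (KᵀK)⁻¹·Kᵀ·(x' − x̄) = [6, -4]
z = y + H·x̄ = [6, -4] + [-4, 6] = [2, 2]

z = [2, 2]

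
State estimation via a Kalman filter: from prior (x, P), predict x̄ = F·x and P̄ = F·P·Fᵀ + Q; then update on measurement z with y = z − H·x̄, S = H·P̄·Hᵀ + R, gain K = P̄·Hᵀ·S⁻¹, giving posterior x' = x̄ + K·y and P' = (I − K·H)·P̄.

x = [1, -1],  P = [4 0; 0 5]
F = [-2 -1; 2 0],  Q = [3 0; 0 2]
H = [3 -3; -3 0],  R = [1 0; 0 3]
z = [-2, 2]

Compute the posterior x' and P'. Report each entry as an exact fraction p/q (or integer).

x̄ = F·x = [-1, 2]
P̄ = F·P·Fᵀ + Q = [24 -16; -16 18]
y = z − H·x̄ = [7, -1]
S = H·P̄·Hᵀ + R = [667 -360; -360 219]
K = P̄·Hᵀ·S⁻¹ = [120/5491 -1608/5491; -1686/5491 -1568/5491]
x' = x̄ + K·y = [-179/323, 44/323]
P' = (I − K·H)·P̄ = [1608/5491 1568/5491; 1568/5491 2130/5491]

x' = [-179/323, 44/323]
P' = [1608/5491 1568/5491; 1568/5491 2130/5491]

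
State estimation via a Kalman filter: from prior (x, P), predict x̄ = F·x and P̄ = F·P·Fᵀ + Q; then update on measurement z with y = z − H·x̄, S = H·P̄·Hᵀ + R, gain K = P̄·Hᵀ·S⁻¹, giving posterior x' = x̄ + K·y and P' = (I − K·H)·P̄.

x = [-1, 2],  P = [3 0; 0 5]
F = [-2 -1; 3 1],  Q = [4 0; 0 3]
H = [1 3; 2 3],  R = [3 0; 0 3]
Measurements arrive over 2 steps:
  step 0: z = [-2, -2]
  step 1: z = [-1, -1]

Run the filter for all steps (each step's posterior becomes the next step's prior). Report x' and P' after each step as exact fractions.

step 0: x' = [-25/314, -595/942], P' = [1257/314 -641/314; -641/314 1135/942]
step 1: x' = [199491/679130, -324231/679130], P' = [2406531/679130 -1227261/679130; -1227261/679130 737321/679130]

step 0: x̄ = F·x = [0, -1]
step 0: P̄ = F·P·Fᵀ + Q = [21 -23; -23 35]
step 0: y = z − H·x̄ = [1, 1]
step 0: S = H·P̄·Hᵀ + R = [201 150; 150 126]
step 0: K = P̄·Hᵀ·S⁻¹ = [-111/157 197/314; 247/471 -49/314]
step 0: x' = x̄ + K·y = [-25/314, -595/942]
step 0: P' = (I − K·H)·P̄ = [1257/314 -641/314; -641/314 1135/942]
step 1: x̄ = F·x = [745/942, -410/471]
step 1: P̄ = F·P·Fᵀ + Q = [12295/942 -7073/471; -7073/471 13181/471]
step 1: y = z − H·x̄ = [773/942, 14/471]
step 1: S = H·P̄·Hᵀ + R = [167503/942 67267/471; 67267/471 59756/471]
step 1: K = P̄·Hᵀ·S⁻¹ = [-212542/339565 377093/679130; 164117/339565 -80853/679130]
step 1: x' = x̄ + K·y = [199491/679130, -324231/679130]
step 1: P' = (I − K·H)·P̄ = [2406531/679130 -1227261/679130; -1227261/679130 737321/679130]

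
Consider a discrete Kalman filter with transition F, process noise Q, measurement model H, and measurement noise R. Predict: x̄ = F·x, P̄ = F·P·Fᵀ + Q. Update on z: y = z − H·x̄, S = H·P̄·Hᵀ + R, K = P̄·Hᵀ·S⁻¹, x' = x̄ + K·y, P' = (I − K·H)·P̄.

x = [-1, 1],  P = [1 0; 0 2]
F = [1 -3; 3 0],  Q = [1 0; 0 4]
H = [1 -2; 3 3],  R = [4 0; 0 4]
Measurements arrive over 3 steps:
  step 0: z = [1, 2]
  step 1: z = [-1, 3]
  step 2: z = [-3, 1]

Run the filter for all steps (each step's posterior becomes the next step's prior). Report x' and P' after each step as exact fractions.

step 0: x' = [15465/21991, -2731/21991], P' = [13372/21991 -6980/21991; -6980/21991 10248/21991]
step 1: x' = [8529169/28683640, 10443931/14341820], P' = [3820993/7170910 -931633/3585455; -931633/3585455 1508586/3585455]
step 2: x' = [-29753760292/33087278641, 39345557624/33087278641], P' = [17569626580/33087278641 -8583887324/33087278641; -8583887324/33087278641 13917168792/33087278641]

step 0: x̄ = F·x = [-4, -3]
step 0: P̄ = F·P·Fᵀ + Q = [20 3; 3 13]
step 0: y = z − H·x̄ = [-1, 23]
step 0: S = H·P̄·Hᵀ + R = [64 -27; -27 355]
step 0: K = P̄·Hᵀ·S⁻¹ = [6833/21991 4794/21991; -6869/21991 2451/21991]
step 0: x' = x̄ + K·y = [15465/21991, -2731/21991]
step 0: P' = (I − K·H)·P̄ = [13372/21991 -6980/21991; -6980/21991 10248/21991]
step 1: x̄ = F·x = [23658/21991, 46395/21991]
step 1: P̄ = F·P·Fᵀ + Q = [169475/21991 102936/21991; 102936/21991 208312/21991]
step 1: y = z − H·x̄ = [47141/21991, -144186/21991]
step 1: S = H·P̄·Hᵀ + R = [678943/21991 -1050255/21991; -1050255/21991 5340895/21991]
step 1: K = P̄·Hᵀ·S⁻¹ = [1509505/5736728 5873181/28683640; -789761/2868364 1730859/14341820]
step 1: x' = x̄ + K·y = [8529169/28683640, 10443931/14341820]
step 1: P' = (I − K·H)·P̄ = [3820993/7170910 -931633/3585455; -931633/3585455 1508586/3585455]
step 2: x̄ = F·x = [-54134417/28683640, 25587507/28683640]
step 2: P̄ = F·P·Fᵀ + Q = [49326047/7170910 28232373/7170910; 28232373/7170910 63072577/7170910]
step 2: y = z − H·x̄ = [19258511/28683640, 11432437/2868364]
step 2: S = H·P̄·Hᵀ + R = [217370503/7170910 -31515444/717091; -31515444/717091 154845397/717091]
step 2: K = P̄·Hᵀ·S⁻¹ = [8684350307/33087278641 6739304442/33087278641; -9104556227/33087278641 3999961101/33087278641]
step 2: x' = x̄ + K·y = [-29753760292/33087278641, 39345557624/33087278641]
step 2: P' = (I − K·H)·P̄ = [17569626580/33087278641 -8583887324/33087278641; -8583887324/33087278641 13917168792/33087278641]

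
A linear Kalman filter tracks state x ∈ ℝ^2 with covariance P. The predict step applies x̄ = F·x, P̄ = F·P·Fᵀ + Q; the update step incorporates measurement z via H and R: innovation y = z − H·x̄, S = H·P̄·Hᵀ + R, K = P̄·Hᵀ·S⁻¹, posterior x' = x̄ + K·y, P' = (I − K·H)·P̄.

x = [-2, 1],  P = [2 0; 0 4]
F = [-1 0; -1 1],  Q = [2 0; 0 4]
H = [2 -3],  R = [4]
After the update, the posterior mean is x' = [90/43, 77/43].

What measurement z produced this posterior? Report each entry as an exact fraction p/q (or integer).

z = [-1]

x̄ = F·x = [2, 3]
P̄ = F·P·Fᵀ + Q = [4 2; 2 10]
S = H·P̄·Hᵀ + R = [86]
K = P̄·Hᵀ·S⁻¹ = [1/43; -13/43]
x' − x̄ = [4/43, -52/43] = K·y
y = (KᵀK)⁻¹·Kᵀ·(x' − x̄) = [4]
z = y + H·x̄ = [4] + [-5] = [-1]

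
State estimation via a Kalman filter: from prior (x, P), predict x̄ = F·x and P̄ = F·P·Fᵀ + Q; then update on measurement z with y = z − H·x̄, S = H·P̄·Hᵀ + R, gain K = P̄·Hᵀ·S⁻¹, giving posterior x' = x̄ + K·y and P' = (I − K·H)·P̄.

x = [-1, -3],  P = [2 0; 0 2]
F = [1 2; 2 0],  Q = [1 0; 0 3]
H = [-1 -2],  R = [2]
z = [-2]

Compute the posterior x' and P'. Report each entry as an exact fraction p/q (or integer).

x̄ = F·x = [-7, -2]
P̄ = F·P·Fᵀ + Q = [11 4; 4 11]
y = z − H·x̄ = [-13]
S = H·P̄·Hᵀ + R = [73]
K = P̄·Hᵀ·S⁻¹ = [-19/73; -26/73]
x' = x̄ + K·y = [-264/73, 192/73]
P' = (I − K·H)·P̄ = [442/73 -202/73; -202/73 127/73]

x' = [-264/73, 192/73]
P' = [442/73 -202/73; -202/73 127/73]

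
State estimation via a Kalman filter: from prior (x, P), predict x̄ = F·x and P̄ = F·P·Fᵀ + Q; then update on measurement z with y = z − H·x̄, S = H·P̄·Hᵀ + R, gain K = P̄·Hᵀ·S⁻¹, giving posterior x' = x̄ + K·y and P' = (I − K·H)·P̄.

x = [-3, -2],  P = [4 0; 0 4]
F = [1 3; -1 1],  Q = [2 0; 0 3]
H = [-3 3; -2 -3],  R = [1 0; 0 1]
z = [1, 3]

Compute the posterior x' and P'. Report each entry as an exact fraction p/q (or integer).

x̄ = F·x = [-9, 1]
P̄ = F·P·Fᵀ + Q = [42 8; 8 11]
y = z − H·x̄ = [-29, -12]
S = H·P̄·Hᵀ + R = [334 177; 177 364]
K = P̄·Hᵀ·S⁻¹ = [-18012/90247 -18018/90247; 11949/90247 -17959/90247]
x' = x̄ + K·y = [-73659/90247, -40766/90247]
P' = (I − K·H)·P̄ = [7206/90247 1202/90247; 1202/90247 5185/90247]

x' = [-73659/90247, -40766/90247]
P' = [7206/90247 1202/90247; 1202/90247 5185/90247]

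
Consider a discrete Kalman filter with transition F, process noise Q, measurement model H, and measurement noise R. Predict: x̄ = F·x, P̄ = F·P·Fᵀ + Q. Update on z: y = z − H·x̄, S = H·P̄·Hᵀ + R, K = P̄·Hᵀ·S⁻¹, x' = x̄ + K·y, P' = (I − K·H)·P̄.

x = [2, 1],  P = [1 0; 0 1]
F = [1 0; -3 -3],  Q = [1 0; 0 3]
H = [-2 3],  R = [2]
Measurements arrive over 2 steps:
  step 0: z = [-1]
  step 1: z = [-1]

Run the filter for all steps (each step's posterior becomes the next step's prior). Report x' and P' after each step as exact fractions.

step 0: x' = [16/47, -9/47], P' = [301/235 192/235; 192/235 174/235]
step 1: x' = [13576/48143, -7077/48143], P' = [90469/96286 28320/48143; 28320/48143 28302/48143]

step 0: x̄ = F·x = [2, -9]
step 0: P̄ = F·P·Fᵀ + Q = [2 -3; -3 21]
step 0: y = z − H·x̄ = [30]
step 0: S = H·P̄·Hᵀ + R = [235]
step 0: K = P̄·Hᵀ·S⁻¹ = [-13/235; 69/235]
step 0: x' = x̄ + K·y = [16/47, -9/47]
step 0: P' = (I − K·H)·P̄ = [301/235 192/235; 192/235 174/235]
step 1: x̄ = F·x = [16/47, -21/47]
step 1: P̄ = F·P·Fᵀ + Q = [536/235 -1479/235; -1479/235 8436/235]
step 1: y = z − H·x̄ = [48/47]
step 1: S = H·P̄·Hᵀ + R = [96286/235]
step 1: K = P̄·Hᵀ·S⁻¹ = [-5509/96286; 14133/48143]
step 1: x' = x̄ + K·y = [13576/48143, -7077/48143]
step 1: P' = (I − K·H)·P̄ = [90469/96286 28320/48143; 28320/48143 28302/48143]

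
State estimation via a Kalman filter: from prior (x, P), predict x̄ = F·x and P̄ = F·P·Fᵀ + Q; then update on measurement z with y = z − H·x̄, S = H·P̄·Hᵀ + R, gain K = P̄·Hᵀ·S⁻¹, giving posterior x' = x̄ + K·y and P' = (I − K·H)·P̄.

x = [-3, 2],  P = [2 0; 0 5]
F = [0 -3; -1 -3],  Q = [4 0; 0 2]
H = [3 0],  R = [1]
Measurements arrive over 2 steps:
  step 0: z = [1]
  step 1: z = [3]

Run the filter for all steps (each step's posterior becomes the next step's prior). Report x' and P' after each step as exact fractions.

step 0: x̄ = F·x = [-6, -3]
step 0: P̄ = F·P·Fᵀ + Q = [49 45; 45 49]
step 0: y = z − H·x̄ = [19]
step 0: S = H·P̄·Hᵀ + R = [442]
step 0: K = P̄·Hᵀ·S⁻¹ = [147/442; 135/442]
step 0: x' = x̄ + K·y = [141/442, 1239/442]
step 0: P' = (I − K·H)·P̄ = [49/442 45/442; 45/442 3433/442]
step 1: x̄ = F·x = [-3717/442, -1929/221]
step 1: P̄ = F·P·Fᵀ + Q = [32665/442 15516/221; 15516/221 16050/221]
step 1: y = z − H·x̄ = [12477/442]
step 1: S = H·P̄·Hᵀ + R = [294427/442]
step 1: K = P̄·Hᵀ·S⁻¹ = [97995/294427; 93096/294427]
step 1: x' = x̄ + K·y = [290268/294427, 58053/294427]
step 1: P' = (I − K·H)·P̄ = [32665/294427 31032/294427; 31032/294427 1774302/294427]

step 0: x' = [141/442, 1239/442], P' = [49/442 45/442; 45/442 3433/442]
step 1: x' = [290268/294427, 58053/294427], P' = [32665/294427 31032/294427; 31032/294427 1774302/294427]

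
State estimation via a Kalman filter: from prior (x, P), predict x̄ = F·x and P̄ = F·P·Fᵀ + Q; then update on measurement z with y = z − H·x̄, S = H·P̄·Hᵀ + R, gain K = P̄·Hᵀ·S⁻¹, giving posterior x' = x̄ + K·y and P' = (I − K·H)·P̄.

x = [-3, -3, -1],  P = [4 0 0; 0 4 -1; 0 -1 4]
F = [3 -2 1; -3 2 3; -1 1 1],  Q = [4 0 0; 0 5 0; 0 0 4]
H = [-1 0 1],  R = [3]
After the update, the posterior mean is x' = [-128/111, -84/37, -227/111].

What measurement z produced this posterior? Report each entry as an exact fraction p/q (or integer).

z = [-1]

x̄ = F·x = [-4, 0, -1]
P̄ = F·P·Fᵀ + Q = [64 -36 -15; -36 81 27; -15 27 14]
S = H·P̄·Hᵀ + R = [111]
K = P̄·Hᵀ·S⁻¹ = [-79/111; 21/37; 29/111]
x' − x̄ = [316/111, -84/37, -116/111] = K·y
y = (KᵀK)⁻¹·Kᵀ·(x' − x̄) = [-4]
z = y + H·x̄ = [-4] + [3] = [-1]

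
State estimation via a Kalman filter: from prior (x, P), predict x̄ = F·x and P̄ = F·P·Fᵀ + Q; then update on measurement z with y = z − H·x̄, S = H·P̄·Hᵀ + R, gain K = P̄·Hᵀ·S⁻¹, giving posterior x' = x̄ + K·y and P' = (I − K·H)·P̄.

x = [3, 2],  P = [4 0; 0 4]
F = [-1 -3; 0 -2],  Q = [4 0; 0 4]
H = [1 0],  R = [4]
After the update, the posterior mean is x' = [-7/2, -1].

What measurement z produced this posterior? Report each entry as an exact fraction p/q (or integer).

x̄ = F·x = [-9, -4]
P̄ = F·P·Fᵀ + Q = [44 24; 24 20]
S = H·P̄·Hᵀ + R = [48]
K = P̄·Hᵀ·S⁻¹ = [11/12; 1/2]
x' − x̄ = [11/2, 3] = K·y
y = (KᵀK)⁻¹·Kᵀ·(x' − x̄) = [6]
z = y + H·x̄ = [6] + [-9] = [-3]

z = [-3]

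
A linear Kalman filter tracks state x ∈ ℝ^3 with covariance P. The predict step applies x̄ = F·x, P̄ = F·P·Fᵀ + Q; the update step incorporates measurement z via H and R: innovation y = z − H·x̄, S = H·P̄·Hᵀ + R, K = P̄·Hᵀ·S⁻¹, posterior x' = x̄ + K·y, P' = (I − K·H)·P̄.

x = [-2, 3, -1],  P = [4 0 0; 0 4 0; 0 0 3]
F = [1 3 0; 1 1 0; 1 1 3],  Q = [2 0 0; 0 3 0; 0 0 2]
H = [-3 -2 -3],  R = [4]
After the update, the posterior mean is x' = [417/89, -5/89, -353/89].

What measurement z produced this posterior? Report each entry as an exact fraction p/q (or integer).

z = [-2]

x̄ = F·x = [7, 1, -2]
P̄ = F·P·Fᵀ + Q = [42 16 16; 16 11 8; 16 8 37]
S = H·P̄·Hᵀ + R = [1335]
K = P̄·Hᵀ·S⁻¹ = [-206/1335; -94/1335; -35/267]
x' − x̄ = [-206/89, -94/89, -175/89] = K·y
y = (KᵀK)⁻¹·Kᵀ·(x' − x̄) = [15]
z = y + H·x̄ = [15] + [-17] = [-2]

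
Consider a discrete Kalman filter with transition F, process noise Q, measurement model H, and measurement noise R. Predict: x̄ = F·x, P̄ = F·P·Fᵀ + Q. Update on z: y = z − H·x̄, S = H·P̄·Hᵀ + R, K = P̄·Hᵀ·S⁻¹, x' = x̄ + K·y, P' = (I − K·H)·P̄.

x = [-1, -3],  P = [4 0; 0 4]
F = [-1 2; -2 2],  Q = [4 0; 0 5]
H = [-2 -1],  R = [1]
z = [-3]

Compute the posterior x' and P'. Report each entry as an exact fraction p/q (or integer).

x̄ = F·x = [-5, -4]
P̄ = F·P·Fᵀ + Q = [24 24; 24 37]
y = z − H·x̄ = [-17]
S = H·P̄·Hᵀ + R = [230]
K = P̄·Hᵀ·S⁻¹ = [-36/115; -17/46]
x' = x̄ + K·y = [37/115, 105/46]
P' = (I − K·H)·P̄ = [168/115 -60/23; -60/23 257/46]

x' = [37/115, 105/46]
P' = [168/115 -60/23; -60/23 257/46]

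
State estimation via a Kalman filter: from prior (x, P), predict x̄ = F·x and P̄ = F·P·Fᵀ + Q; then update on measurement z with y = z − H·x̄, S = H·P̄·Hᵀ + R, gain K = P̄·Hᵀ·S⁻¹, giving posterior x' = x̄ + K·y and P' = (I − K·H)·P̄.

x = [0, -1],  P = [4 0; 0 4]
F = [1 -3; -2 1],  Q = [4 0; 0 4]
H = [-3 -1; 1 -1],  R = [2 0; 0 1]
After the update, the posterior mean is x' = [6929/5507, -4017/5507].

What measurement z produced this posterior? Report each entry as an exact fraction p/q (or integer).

z = [-3, 2]

x̄ = F·x = [3, -1]
P̄ = F·P·Fᵀ + Q = [44 -20; -20 24]
S = H·P̄·Hᵀ + R = [302 -148; -148 109]
K = P̄·Hᵀ·S⁻¹ = [-1368/5507 1376/5507; -1294/5507 -3980/5507]
x' − x̄ = [-9592/5507, 1490/5507] = K·y
y = (KᵀK)⁻¹·Kᵀ·(x' − x̄) = [5, -2]
z = y + H·x̄ = [5, -2] + [-8, 4] = [-3, 2]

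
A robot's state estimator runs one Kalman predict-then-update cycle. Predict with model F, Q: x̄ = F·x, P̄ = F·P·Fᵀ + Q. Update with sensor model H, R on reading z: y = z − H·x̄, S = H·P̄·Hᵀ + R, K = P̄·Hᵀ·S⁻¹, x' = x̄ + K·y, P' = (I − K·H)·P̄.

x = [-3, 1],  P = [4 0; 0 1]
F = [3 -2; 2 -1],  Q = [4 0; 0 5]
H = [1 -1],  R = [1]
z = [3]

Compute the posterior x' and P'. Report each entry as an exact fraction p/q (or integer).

x' = [-13/5, -77/15]
P' = [112/5 106/5; 106/5 314/15]

x̄ = F·x = [-11, -7]
P̄ = F·P·Fᵀ + Q = [44 26; 26 22]
y = z − H·x̄ = [7]
S = H·P̄·Hᵀ + R = [15]
K = P̄·Hᵀ·S⁻¹ = [6/5; 4/15]
x' = x̄ + K·y = [-13/5, -77/15]
P' = (I − K·H)·P̄ = [112/5 106/5; 106/5 314/15]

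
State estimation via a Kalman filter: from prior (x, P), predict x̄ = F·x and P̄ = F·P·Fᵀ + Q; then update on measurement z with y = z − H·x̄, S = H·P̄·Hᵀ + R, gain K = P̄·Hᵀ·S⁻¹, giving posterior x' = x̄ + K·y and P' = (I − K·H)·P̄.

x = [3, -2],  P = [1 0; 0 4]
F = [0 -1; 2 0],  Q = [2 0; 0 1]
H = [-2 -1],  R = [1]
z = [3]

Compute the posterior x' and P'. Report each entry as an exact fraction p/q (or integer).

x̄ = F·x = [2, 6]
P̄ = F·P·Fᵀ + Q = [6 0; 0 5]
y = z − H·x̄ = [13]
S = H·P̄·Hᵀ + R = [30]
K = P̄·Hᵀ·S⁻¹ = [-2/5; -1/6]
x' = x̄ + K·y = [-16/5, 23/6]
P' = (I − K·H)·P̄ = [6/5 -2; -2 25/6]

x' = [-16/5, 23/6]
P' = [6/5 -2; -2 25/6]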